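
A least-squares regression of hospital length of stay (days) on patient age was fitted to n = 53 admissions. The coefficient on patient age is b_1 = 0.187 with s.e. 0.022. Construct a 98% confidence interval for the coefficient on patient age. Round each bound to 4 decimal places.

(0.1342, 0.2398)

df = n − 2 = 53 − 2 = 51.
t* = t_{0.01, 51} = 2.401718.
Margin = t* × SE = 2.401718 × 0.022 = 0.052838.
CI: 0.187 ± 0.052838 → (0.1342, 0.2398).
With 98% confidence, each one-unit increase in patient age is associated with a change of between 0.1342 and 0.2398 days in hospital length of stay.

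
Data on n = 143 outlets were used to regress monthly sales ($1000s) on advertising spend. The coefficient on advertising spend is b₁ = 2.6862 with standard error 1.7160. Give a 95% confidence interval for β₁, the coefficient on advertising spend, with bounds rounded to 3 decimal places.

(-0.706, 6.079)

df = n − 2 = 143 − 2 = 141.
t* = t_{0.025, 141} = 1.976931.
Margin = t* × SE = 1.976931 × 1.7160 = 3.39241.
CI: 2.6862 ± 3.39241 → (-0.706, 6.079).
With 95% confidence, each one-unit increase in advertising spend is associated with a change of between -0.706 and 6.079 $1000s in monthly sales.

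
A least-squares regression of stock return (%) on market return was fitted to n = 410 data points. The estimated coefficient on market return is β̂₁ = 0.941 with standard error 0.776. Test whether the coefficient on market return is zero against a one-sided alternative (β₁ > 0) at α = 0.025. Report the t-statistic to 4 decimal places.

H₀: β₁ = 0 vs H₁: β₁ > 0.
t = (β̂₁ − β₁⁰)/SE = 0.941 / 0.776 = 1.2126.
df = n − 2 = 410 − 2 = 408.
One-sided p ≈ 0.1130, which is ≥ 0.025, so fail to reject H₀.
The data do not give significant evidence that the true slope on market return is positive.

t = 1.2126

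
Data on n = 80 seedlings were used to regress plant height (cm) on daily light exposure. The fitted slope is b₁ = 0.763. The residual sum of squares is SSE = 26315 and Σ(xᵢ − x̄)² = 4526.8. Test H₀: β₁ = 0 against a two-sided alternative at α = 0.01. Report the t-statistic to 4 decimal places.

t = 2.7949

MSE = SSE/(n − 2) = 26315/78 = 337.372.
SE(b₁) = √(MSE/Sₓₓ) = √(337.372/4526.8) = 0.272998.
t = 0.763 / 0.272998 = 2.7949.
df = n − 2 = 78.
Two-sided p ≈ 0.0065, which is < 0.01, so reject H₀.
There is evidence that daily light exposure is associated with plant height.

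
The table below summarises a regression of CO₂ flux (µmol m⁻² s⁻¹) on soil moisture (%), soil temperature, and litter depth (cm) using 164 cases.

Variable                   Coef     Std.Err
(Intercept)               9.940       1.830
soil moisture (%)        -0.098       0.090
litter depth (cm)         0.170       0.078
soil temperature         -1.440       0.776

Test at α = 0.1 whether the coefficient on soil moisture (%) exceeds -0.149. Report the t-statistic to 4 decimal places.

t = 0.5667

Read off: b = -0.098, SE = 0.090 for soil moisture (%).
H₀: β₁ = -0.149 vs H₁: β₁ > -0.149.
t = (-0.098 − (-0.149)) / 0.090 = 0.5667.
df = n − k − 1 = 164 − 3 − 1 = 160.
One-sided p ≈ 0.2859, which is ≥ 0.1, so fail to reject H₀.
The data do not give significant evidence that the true slope on soil moisture (%) exceeds -0.149 µmol m⁻² s⁻¹ per unit, holding the other predictors fixed.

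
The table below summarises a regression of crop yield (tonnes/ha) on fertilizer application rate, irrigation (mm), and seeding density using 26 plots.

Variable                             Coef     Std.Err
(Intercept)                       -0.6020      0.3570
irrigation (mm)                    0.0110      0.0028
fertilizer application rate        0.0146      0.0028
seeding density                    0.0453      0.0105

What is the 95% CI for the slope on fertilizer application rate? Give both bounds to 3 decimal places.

Read off: b = 0.0146, SE = 0.0028 for fertilizer application rate.
df = n − k − 1 = 26 − 3 − 1 = 22.
t* = t_{0.025, 22} = 2.073873.
Margin = t* × SE = 2.073873 × 0.0028 = 0.00581.
CI: 0.0146 ± 0.00581 → (0.009, 0.020).

(0.009, 0.020)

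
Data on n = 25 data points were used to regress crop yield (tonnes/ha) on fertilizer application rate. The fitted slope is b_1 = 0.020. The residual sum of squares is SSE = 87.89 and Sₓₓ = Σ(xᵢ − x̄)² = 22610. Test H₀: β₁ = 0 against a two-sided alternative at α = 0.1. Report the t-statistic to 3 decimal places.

MSE = SSE/(n − 2) = 87.89/23 = 3.8213.
SE(b_1) = √(MSE/Sₓₓ) = √(3.8213/22610) = 0.0130004.
t = 0.020 / 0.0130004 = 1.538.
df = n − 2 = 23.
Two-sided p ≈ 0.1376, which is ≥ 0.1, so fail to reject H₀.
The data do not give significant evidence of an association between fertilizer application rate and crop yield.

t = 1.538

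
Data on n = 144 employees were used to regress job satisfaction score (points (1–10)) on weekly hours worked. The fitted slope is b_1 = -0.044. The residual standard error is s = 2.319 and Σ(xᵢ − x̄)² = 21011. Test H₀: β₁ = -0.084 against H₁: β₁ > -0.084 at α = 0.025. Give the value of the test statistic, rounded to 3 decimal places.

SE(b_1) = s/√Sₓₓ = 2.319/√21011 = 0.0159984.
t = (-0.044 − (-0.084)) / 0.0159984 = 2.500.
df = n − 2 = 142.
One-sided p ≈ 0.0068, which is < 0.025, so reject H₀.
There is evidence that the true slope on weekly hours worked exceeds -0.084 points (1–10) per unit.

t = 2.500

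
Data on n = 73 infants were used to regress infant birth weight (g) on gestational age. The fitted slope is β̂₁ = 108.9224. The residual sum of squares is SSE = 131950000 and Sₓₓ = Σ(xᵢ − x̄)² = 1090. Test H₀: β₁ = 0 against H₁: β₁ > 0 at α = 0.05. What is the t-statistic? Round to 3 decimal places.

t = 2.638

MSE = SSE/(n − 2) = 131950000/71 = 1.85845e+06.
SE(β̂₁) = √(MSE/Sₓₓ) = √(1.85845e+06/1090) = 41.2917.
t = 108.9224 / 41.2917 = 2.638.
df = n − 2 = 71.
One-sided p ≈ 0.0051, which is < 0.05, so reject H₀.
There is evidence that the true slope on gestational age is positive.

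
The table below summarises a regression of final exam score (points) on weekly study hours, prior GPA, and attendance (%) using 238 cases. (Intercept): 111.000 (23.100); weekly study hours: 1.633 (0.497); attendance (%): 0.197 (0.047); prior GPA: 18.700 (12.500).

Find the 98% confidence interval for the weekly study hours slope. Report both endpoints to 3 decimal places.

(0.469, 2.797)

Read off: b = 1.633, SE = 0.497 for weekly study hours.
df = n − k − 1 = 238 − 3 − 1 = 234.
t* = t_{0.01, 234} = 2.342389.
Margin = t* × SE = 2.342389 × 0.497 = 1.16417.
CI: 1.633 ± 1.16417 → (0.469, 2.797).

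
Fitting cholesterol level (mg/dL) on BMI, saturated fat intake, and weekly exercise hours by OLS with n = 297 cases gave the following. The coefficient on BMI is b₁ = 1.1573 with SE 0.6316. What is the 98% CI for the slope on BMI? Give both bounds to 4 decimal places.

df = n − k − 1 = 297 − 3 − 1 = 293.
t* = t_{0.01, 293} = 2.339142.
Margin = t* × SE = 2.339142 × 0.6316 = 1.477402.
CI: 1.1573 ± 1.477402 → (-0.3201, 2.6347).
With 98% confidence, each one-unit increase in BMI is associated with a change of between -0.3201 and 2.6347 mg/dL in cholesterol level, holding the other predictors fixed.

(-0.3201, 2.6347)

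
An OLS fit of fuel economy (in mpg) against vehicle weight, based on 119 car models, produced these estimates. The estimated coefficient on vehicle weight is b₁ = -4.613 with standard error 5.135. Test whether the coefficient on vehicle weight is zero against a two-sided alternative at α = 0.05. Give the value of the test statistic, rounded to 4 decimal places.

t = -0.8983

H₀: β₁ = 0 vs H₁: β₁ ≠ 0.
t = (b₁ − β₁⁰)/SE = -4.613 / 5.135 = -0.8983.
df = n − 2 = 119 − 2 = 117.
Two-sided p ≈ 0.3708, which is ≥ 0.05, so fail to reject H₀.
The data do not give significant evidence of an association between vehicle weight and fuel economy.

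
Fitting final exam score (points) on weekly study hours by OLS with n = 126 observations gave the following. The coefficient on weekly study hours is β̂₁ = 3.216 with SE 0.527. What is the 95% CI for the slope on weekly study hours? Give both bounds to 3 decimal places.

(2.173, 4.259)

df = n − 2 = 126 − 2 = 124.
t* = t_{0.025, 124} = 1.97928.
Margin = t* × SE = 1.97928 × 0.527 = 1.04308.
CI: 3.216 ± 1.04308 → (2.173, 4.259).
With 95% confidence, each one-unit increase in weekly study hours is associated with a change of between 2.173 and 4.259 points in final exam score.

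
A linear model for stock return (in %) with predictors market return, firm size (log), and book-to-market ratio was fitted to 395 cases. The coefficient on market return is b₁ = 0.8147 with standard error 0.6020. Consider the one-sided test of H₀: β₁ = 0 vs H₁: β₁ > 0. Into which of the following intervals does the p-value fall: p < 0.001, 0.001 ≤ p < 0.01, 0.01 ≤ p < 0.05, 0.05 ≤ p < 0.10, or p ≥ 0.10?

t = 0.8147 / 0.6020 = 1.353.
df = n − k − 1 = 395 − 3 − 1 = 391.
One-sided p = P(T_{391} > t) ≈ 0.0884.
So 0.05 ≤ p < 0.10.

0.05 ≤ p < 0.10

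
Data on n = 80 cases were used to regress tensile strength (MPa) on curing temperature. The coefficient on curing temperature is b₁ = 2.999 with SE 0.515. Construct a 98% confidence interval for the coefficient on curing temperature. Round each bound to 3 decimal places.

df = n − 2 = 80 − 2 = 78.
t* = t_{0.01, 78} = 2.375111.
Margin = t* × SE = 2.375111 × 0.515 = 1.22318.
CI: 2.999 ± 1.22318 → (1.776, 4.222).
With 98% confidence, each one-unit increase in curing temperature is associated with a change of between 1.776 and 4.222 MPa in tensile strength.

(1.776, 4.222)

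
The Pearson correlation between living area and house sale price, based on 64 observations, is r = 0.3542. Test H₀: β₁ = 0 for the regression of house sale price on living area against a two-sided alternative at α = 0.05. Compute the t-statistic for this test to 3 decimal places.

t = 2.982

t = r·√(n − 2)/√(1 − r²) = 0.3542·√62/√0.874542 = 2.982.
df = n − 2 = 62.
Two-sided p ≈ 0.0041, which is < 0.05, so reject H₀.
There is evidence of a linear association between living area and house sale price.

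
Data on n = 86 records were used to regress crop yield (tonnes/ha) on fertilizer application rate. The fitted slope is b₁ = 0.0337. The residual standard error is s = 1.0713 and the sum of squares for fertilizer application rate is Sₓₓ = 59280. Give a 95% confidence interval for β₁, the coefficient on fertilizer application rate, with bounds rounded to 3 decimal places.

(0.025, 0.042)

SE(b₁) = s/√Sₓₓ = 1.0713/√59280 = 0.00440004.
df = n − 2 = 84.
t* = t_{0.025, 84} = 1.98861.
Margin = t* × SE = 1.98861 × 0.00440004 = 0.00875.
CI: 0.0337 ± 0.00875 → (0.025, 0.042).
With 95% confidence, each one-unit increase in fertilizer application rate is associated with a change of between 0.025 and 0.042 tonnes/ha in crop yield.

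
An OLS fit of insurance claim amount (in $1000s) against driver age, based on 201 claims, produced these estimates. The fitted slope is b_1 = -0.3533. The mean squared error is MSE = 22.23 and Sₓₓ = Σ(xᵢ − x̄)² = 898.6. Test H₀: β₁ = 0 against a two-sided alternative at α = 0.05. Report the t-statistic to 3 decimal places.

SE(b_1) = √(MSE/Sₓₓ) = √(22.23/898.6) = 0.157285.
t = -0.3533 / 0.157285 = -2.246.
df = n − 2 = 199.
Two-sided p ≈ 0.0258, which is < 0.05, so reject H₀.
There is evidence that driver age is associated with insurance claim amount.

t = -2.246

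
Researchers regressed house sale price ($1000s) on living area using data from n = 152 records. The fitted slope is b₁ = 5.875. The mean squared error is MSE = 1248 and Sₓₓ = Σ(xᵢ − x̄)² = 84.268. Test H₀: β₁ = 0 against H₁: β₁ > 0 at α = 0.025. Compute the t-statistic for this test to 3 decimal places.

SE(b₁) = √(MSE/Sₓₓ) = √(1248/84.268) = 3.84836.
t = 5.875 / 3.84836 = 1.527.
df = n − 2 = 150.
One-sided p ≈ 0.0645, which is ≥ 0.025, so fail to reject H₀.
The data do not give significant evidence that the true slope on living area is positive.

t = 1.527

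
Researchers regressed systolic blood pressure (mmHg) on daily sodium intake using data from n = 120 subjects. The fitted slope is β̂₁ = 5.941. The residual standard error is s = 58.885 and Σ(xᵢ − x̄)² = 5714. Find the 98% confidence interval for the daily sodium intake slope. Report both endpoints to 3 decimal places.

(4.104, 7.778)

SE(β̂₁) = s/√Sₓₓ = 58.885/√5714 = 0.778995.
df = n − 2 = 118.
t* = t_{0.01, 118} = 2.358365.
Margin = t* × SE = 2.358365 × 0.778995 = 1.83715.
CI: 5.941 ± 1.83715 → (4.104, 7.778).
With 98% confidence, each one-unit increase in daily sodium intake is associated with a change of between 4.104 and 7.778 mmHg in systolic blood pressure.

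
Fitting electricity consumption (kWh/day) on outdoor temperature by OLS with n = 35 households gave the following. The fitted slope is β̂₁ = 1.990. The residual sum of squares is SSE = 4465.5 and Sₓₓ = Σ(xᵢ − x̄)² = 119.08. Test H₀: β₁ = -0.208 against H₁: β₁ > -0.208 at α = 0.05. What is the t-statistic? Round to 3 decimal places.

MSE = SSE/(n − 2) = 4465.5/33 = 135.318.
SE(β̂₁) = √(MSE/Sₓₓ) = √(135.318/119.08) = 1.066.
t = (1.990 − (-0.208)) / 1.066 = 2.062.
df = n − 2 = 33.
One-sided p ≈ 0.0236, which is < 0.05, so reject H₀.
There is evidence that the true slope on outdoor temperature exceeds -0.208 kWh/day per unit.

t = 2.062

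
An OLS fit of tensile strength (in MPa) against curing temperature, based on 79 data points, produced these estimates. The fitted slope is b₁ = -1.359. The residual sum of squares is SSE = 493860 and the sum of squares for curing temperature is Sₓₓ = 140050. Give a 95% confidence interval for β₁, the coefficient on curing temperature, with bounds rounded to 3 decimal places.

MSE = SSE/(n − 2) = 493860/77 = 6413.77.
SE(b₁) = √(MSE/Sₓₓ) = √(6413.77/140050) = 0.214001.
df = n − 2 = 77.
t* = t_{0.025, 77} = 1.991254.
Margin = t* × SE = 1.991254 × 0.214001 = 0.42613.
CI: -1.359 ± 0.42613 → (-1.785, -0.933).
With 95% confidence, each one-unit increase in curing temperature is associated with a change of between -1.785 and -0.933 MPa in tensile strength.

(-1.785, -0.933)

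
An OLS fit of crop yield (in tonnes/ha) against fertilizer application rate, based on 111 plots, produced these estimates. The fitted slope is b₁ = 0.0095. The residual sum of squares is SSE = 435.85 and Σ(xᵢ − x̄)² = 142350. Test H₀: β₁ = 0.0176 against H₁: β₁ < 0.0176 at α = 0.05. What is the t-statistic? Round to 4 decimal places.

t = -1.5283

MSE = SSE/(n − 2) = 435.85/109 = 3.99862.
SE(b₁) = √(MSE/Sₓₓ) = √(3.99862/142350) = 0.00530001.
t = (0.0095 − 0.0176) / 0.00530001 = -1.5283.
df = n − 2 = 109.
One-sided p ≈ 0.0647, which is ≥ 0.05, so fail to reject H₀.
The data do not give significant evidence that the true slope on fertilizer application rate is below 0.0176 tonnes/ha per unit.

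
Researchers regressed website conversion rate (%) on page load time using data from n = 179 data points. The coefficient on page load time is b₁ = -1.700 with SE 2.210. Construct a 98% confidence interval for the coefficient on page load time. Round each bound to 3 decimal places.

df = n − 2 = 179 − 2 = 177.
t* = t_{0.01, 177} = 2.3476.
Margin = t* × SE = 2.3476 × 2.210 = 5.18820.
CI: -1.700 ± 5.18820 → (-6.888, 3.488).
With 98% confidence, each one-unit increase in page load time is associated with a change of between -6.888 and 3.488 % in website conversion rate.

(-6.888, 3.488)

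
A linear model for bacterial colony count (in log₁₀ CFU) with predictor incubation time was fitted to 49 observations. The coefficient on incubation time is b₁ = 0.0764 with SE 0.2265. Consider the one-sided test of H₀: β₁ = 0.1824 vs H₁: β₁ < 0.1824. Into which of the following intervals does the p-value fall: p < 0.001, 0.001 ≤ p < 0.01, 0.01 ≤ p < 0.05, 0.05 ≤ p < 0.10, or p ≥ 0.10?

t = (0.0764 − 0.1824) / 0.2265 = -0.468.
df = n − 2 = 49 − 2 = 47.
One-sided p = P(T_{47} < t) ≈ 0.3210.
So p ≥ 0.10.

p ≥ 0.10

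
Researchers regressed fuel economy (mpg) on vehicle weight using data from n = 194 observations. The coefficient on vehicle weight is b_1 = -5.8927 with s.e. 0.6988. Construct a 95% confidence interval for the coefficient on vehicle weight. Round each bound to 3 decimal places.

(-7.271, -4.514)

df = n − 2 = 194 − 2 = 192.
t* = t_{0.025, 192} = 1.972396.
Margin = t* × SE = 1.972396 × 0.6988 = 1.37831.
CI: -5.8927 ± 1.37831 → (-7.271, -4.514).
With 95% confidence, each one-unit increase in vehicle weight is associated with a change of between -7.271 and -4.514 mpg in fuel economy.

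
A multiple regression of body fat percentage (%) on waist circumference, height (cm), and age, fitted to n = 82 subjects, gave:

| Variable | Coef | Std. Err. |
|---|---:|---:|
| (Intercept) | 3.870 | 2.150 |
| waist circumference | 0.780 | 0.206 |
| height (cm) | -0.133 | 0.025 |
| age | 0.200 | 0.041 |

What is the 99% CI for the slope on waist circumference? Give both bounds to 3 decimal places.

(0.236, 1.324)

Read off: b = 0.780, SE = 0.206 for waist circumference.
df = n − k − 1 = 82 − 3 − 1 = 78.
t* = t_{0.005, 78} = 2.64034.
Margin = t* × SE = 2.64034 × 0.206 = 0.54391.
CI: 0.780 ± 0.54391 → (0.236, 1.324).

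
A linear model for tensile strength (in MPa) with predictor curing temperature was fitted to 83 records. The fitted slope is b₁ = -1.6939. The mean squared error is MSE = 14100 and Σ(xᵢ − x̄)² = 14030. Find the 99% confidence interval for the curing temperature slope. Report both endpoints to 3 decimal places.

(-4.338, 0.951)

SE(b₁) = √(MSE/Sₓₓ) = √(14100/14030) = 1.00249.
df = n − 2 = 81.
t* = t_{0.005, 81} = 2.637897.
Margin = t* × SE = 2.637897 × 1.00249 = 2.64447.
CI: -1.6939 ± 2.64447 → (-4.338, 0.951).
With 99% confidence, each one-unit increase in curing temperature is associated with a change of between -4.338 and 0.951 MPa in tensile strength.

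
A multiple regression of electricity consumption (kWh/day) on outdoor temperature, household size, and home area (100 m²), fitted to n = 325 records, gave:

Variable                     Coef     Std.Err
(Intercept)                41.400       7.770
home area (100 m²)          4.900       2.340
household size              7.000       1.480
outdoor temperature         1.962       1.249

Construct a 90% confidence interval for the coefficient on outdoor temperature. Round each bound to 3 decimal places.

Read off: b = 1.962, SE = 1.249 for outdoor temperature.
df = n − k − 1 = 325 − 3 − 1 = 321.
t* = t_{0.05, 321} = 1.649614.
Margin = t* × SE = 1.649614 × 1.249 = 2.06037.
CI: 1.962 ± 2.06037 → (-0.098, 4.022).

(-0.098, 4.022)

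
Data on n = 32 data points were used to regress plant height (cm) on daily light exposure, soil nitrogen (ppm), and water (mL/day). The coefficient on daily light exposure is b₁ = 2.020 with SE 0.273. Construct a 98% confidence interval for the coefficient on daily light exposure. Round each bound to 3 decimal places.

df = n − k − 1 = 32 − 3 − 1 = 28.
t* = t_{0.01, 28} = 2.46714.
Margin = t* × SE = 2.46714 × 0.273 = 0.67353.
CI: 2.020 ± 0.67353 → (1.346, 2.694).
With 98% confidence, each one-unit increase in daily light exposure is associated with a change of between 1.346 and 2.694 cm in plant height, holding the other predictors fixed.

(1.346, 2.694)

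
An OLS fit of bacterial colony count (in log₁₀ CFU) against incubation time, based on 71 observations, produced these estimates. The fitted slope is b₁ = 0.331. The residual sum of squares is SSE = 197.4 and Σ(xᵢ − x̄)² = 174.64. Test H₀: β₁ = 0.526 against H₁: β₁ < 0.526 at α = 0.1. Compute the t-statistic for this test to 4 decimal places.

MSE = SSE/(n − 2) = 197.4/69 = 2.86087.
SE(b₁) = √(MSE/Sₓₓ) = √(2.86087/174.64) = 0.12799.
t = (0.331 − 0.526) / 0.12799 = -1.5236.
df = n − 2 = 69.
One-sided p ≈ 0.0661, which is < 0.1, so reject H₀.
There is evidence that the true slope on incubation time is below 0.526 log₁₀ CFU per unit.

t = -1.5236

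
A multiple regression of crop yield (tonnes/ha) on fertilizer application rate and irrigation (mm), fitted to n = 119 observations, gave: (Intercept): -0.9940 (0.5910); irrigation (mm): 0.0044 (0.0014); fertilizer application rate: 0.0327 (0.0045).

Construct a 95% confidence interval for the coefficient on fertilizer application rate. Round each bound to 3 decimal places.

(0.024, 0.042)

Read off: b = 0.0327, SE = 0.0045 for fertilizer application rate.
df = n − k − 1 = 119 − 2 − 1 = 116.
t* = t_{0.025, 116} = 1.980626.
Margin = t* × SE = 1.980626 × 0.0045 = 0.00891.
CI: 0.0327 ± 0.00891 → (0.024, 0.042).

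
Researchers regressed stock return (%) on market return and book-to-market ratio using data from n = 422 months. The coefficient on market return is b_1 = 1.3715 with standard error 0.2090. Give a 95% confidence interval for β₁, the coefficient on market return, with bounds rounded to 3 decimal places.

(0.961, 1.782)

df = n − k − 1 = 422 − 2 − 1 = 419.
t* = t_{0.025, 419} = 1.965642.
Margin = t* × SE = 1.965642 × 0.2090 = 0.41082.
CI: 1.3715 ± 0.41082 → (0.961, 1.782).
With 95% confidence, each one-unit increase in market return is associated with a change of between 0.961 and 1.782 % in stock return, holding the other predictors fixed.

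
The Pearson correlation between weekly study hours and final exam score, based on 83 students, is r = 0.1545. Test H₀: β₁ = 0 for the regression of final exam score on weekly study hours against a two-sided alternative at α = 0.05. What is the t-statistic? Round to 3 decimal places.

t = r·√(n − 2)/√(1 − r²) = 0.1545·√81/√0.97613 = 1.407.
df = n − 2 = 81.
Two-sided p ≈ 0.1631, which is ≥ 0.05, so fail to reject H₀.
The data do not give significant evidence of a linear association between weekly study hours and final exam score.

t = 1.407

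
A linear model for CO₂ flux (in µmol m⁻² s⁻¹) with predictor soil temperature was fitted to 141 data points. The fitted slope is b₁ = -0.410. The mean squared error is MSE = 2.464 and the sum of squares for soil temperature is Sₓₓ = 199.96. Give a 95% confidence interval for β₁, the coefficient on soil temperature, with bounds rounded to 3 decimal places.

(-0.629, -0.191)

SE(b₁) = √(MSE/Sₓₓ) = √(2.464/199.96) = 0.111007.
df = n − 2 = 139.
t* = t_{0.025, 139} = 1.977178.
Margin = t* × SE = 1.977178 × 0.111007 = 0.21948.
CI: -0.410 ± 0.21948 → (-0.629, -0.191).
With 95% confidence, each one-unit increase in soil temperature is associated with a change of between -0.629 and -0.191 µmol m⁻² s⁻¹ in CO₂ flux.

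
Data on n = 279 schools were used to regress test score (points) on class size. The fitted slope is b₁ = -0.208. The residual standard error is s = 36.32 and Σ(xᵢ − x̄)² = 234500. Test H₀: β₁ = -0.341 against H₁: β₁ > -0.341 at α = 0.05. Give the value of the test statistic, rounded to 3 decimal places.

t = 1.773

SE(b₁) = s/√Sₓₓ = 36.32/√234500 = 0.0750023.
t = (-0.208 − (-0.341)) / 0.0750023 = 1.773.
df = n − 2 = 277.
One-sided p ≈ 0.0386, which is < 0.05, so reject H₀.
There is evidence that the true slope on class size exceeds -0.341 points per unit.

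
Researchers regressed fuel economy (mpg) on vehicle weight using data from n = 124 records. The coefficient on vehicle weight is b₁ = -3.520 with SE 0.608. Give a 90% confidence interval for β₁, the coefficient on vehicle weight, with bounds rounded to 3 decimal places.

(-4.528, -2.512)

df = n − 2 = 124 − 2 = 122.
t* = t_{0.05, 122} = 1.657439.
Margin = t* × SE = 1.657439 × 0.608 = 1.00772.
CI: -3.520 ± 1.00772 → (-4.528, -2.512).
With 90% confidence, each one-unit increase in vehicle weight is associated with a change of between -4.528 and -2.512 mpg in fuel economy.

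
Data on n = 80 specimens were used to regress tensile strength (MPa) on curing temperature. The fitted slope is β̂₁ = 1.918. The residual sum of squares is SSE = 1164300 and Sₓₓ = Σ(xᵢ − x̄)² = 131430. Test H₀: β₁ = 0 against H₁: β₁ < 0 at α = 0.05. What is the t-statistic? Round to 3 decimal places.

MSE = SSE/(n − 2) = 1164300/78 = 14926.9.
SE(β̂₁) = √(MSE/Sₓₓ) = √(14926.9/131430) = 0.337006.
t = 1.918 / 0.337006 = 5.691.
df = n − 2 = 78.
One-sided p ≈ 1.0000, which is ≥ 0.05, so fail to reject H₀.
The data do not give significant evidence that the true slope on curing temperature is negative.

t = 5.691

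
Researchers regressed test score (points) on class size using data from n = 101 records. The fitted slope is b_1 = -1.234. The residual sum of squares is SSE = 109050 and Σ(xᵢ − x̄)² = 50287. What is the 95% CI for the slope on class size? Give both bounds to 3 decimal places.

MSE = SSE/(n − 2) = 109050/99 = 1101.52.
SE(b_1) = √(MSE/Sₓₓ) = √(1101.52/50287) = 0.148002.
df = n − 2 = 99.
t* = t_{0.025, 99} = 1.984217.
Margin = t* × SE = 1.984217 × 0.148002 = 0.29367.
CI: -1.234 ± 0.29367 → (-1.528, -0.940).
With 95% confidence, each one-unit increase in class size is associated with a change of between -1.528 and -0.940 points in test score.

(-1.528, -0.940)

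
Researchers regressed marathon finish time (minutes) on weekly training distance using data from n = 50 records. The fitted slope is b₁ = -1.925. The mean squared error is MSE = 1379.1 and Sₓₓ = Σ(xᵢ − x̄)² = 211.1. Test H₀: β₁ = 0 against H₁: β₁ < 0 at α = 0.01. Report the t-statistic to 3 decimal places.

t = -0.753

SE(b₁) = √(MSE/Sₓₓ) = √(1379.1/211.1) = 2.55596.
t = -1.925 / 2.55596 = -0.753.
df = n − 2 = 48.
One-sided p ≈ 0.2275, which is ≥ 0.01, so fail to reject H₀.
The data do not give significant evidence that the true slope on weekly training distance is negative.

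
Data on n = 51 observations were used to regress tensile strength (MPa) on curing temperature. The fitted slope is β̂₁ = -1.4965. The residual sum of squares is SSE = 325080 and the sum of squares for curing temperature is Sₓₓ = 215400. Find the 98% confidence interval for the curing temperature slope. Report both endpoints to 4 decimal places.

MSE = SSE/(n − 2) = 325080/49 = 6634.29.
SE(β̂₁) = √(MSE/Sₓₓ) = √(6634.29/215400) = 0.175499.
df = n − 2 = 49.
t* = t_{0.01, 49} = 2.404892.
Margin = t* × SE = 2.404892 × 0.175499 = 0.422056.
CI: -1.4965 ± 0.422056 → (-1.9186, -1.0744).
With 98% confidence, each one-unit increase in curing temperature is associated with a change of between -1.9186 and -1.0744 MPa in tensile strength.

(-1.9186, -1.0744)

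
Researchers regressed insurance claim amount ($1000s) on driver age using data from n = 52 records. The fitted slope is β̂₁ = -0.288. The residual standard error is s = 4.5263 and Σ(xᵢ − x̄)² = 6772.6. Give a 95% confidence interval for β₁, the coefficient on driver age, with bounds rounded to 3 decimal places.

(-0.398, -0.178)

SE(β̂₁) = s/√Sₓₓ = 4.5263/√6772.6 = 0.0550004.
df = n − 2 = 50.
t* = t_{0.025, 50} = 2.008559.
Margin = t* × SE = 2.008559 × 0.0550004 = 0.11047.
CI: -0.288 ± 0.11047 → (-0.398, -0.178).
With 95% confidence, each one-unit increase in driver age is associated with a change of between -0.398 and -0.178 $1000s in insurance claim amount.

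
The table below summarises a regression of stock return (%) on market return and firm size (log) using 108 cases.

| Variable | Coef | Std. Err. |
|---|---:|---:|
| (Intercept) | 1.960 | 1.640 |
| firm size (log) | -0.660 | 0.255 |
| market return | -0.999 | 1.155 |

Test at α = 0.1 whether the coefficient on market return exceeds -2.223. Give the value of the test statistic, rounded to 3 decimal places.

Read off: b = -0.999, SE = 1.155 for market return.
H₀: β₁ = -2.223 vs H₁: β₁ > -2.223.
t = (-0.999 − (-2.223)) / 1.155 = 1.060.
df = n − k − 1 = 108 − 2 − 1 = 105.
One-sided p ≈ 0.1458, which is ≥ 0.1, so fail to reject H₀.
The data do not give significant evidence that the true slope on market return exceeds -2.223 % per unit, holding the other predictors fixed.

t = 1.060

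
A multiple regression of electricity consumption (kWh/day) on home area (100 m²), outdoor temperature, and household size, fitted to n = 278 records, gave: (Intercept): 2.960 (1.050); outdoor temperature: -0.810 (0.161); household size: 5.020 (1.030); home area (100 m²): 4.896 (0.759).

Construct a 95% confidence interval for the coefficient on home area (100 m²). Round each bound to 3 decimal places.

Read off: b = 4.896, SE = 0.759 for home area (100 m²).
df = n − k − 1 = 278 − 3 − 1 = 274.
t* = t_{0.025, 274} = 1.96866.
Margin = t* × SE = 1.96866 × 0.759 = 1.49421.
CI: 4.896 ± 1.49421 → (3.402, 6.390).

(3.402, 6.390)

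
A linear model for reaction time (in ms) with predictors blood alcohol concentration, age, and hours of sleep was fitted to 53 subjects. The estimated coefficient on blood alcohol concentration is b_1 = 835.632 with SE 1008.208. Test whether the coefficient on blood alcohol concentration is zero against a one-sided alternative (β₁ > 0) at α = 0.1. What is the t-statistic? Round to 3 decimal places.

H₀: β₁ = 0 vs H₁: β₁ > 0.
t = (b_1 − β₁⁰)/SE = 835.632 / 1008.208 = 0.829.
df = n − k − 1 = 53 − 3 − 1 = 49.
One-sided p ≈ 0.2056, which is ≥ 0.1, so fail to reject H₀.
The data do not give significant evidence that the true slope on blood alcohol concentration is positive, holding the other predictors fixed.

t = 0.829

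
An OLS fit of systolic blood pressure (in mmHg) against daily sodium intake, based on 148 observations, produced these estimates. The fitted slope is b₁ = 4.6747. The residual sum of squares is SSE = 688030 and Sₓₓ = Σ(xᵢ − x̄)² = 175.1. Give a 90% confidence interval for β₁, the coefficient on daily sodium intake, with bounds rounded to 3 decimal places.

(-3.913, 13.262)

MSE = SSE/(n − 2) = 688030/146 = 4712.53.
SE(b₁) = √(MSE/Sₓₓ) = √(4712.53/175.1) = 5.18781.
df = n − 2 = 146.
t* = t_{0.05, 146} = 1.655357.
Margin = t* × SE = 1.655357 × 5.18781 = 8.58768.
CI: 4.6747 ± 8.58768 → (-3.913, 13.262).
With 90% confidence, each one-unit increase in daily sodium intake is associated with a change of between -3.913 and 13.262 mmHg in systolic blood pressure.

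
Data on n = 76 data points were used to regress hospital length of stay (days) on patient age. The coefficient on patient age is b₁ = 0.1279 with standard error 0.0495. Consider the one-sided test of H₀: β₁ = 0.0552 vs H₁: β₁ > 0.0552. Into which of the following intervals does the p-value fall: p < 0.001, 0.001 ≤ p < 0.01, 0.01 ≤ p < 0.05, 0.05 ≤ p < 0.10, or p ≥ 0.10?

t = (0.1279 − 0.0552) / 0.0495 = 1.469.
df = n − 2 = 76 − 2 = 74.
One-sided p = P(T_{74} > t) ≈ 0.0731.
So 0.05 ≤ p < 0.10.

0.05 ≤ p < 0.10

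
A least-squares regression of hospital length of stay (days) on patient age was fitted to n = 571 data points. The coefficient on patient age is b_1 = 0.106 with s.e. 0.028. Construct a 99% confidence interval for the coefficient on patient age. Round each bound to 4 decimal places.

(0.0336, 0.1784)

df = n − 2 = 571 − 2 = 569.
t* = t_{0.005, 569} = 2.584497.
Margin = t* × SE = 2.584497 × 0.028 = 0.072366.
CI: 0.106 ± 0.072366 → (0.0336, 0.1784).
With 99% confidence, each one-unit increase in patient age is associated with a change of between 0.0336 and 0.1784 days in hospital length of stay.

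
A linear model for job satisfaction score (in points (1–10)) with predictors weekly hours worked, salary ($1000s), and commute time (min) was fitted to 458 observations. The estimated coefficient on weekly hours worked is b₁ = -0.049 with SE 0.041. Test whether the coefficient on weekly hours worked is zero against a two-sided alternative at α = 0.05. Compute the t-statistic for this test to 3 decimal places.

H₀: β₁ = 0 vs H₁: β₁ ≠ 0.
t = (b₁ − β₁⁰)/SE = -0.049 / 0.041 = -1.195.
df = n − k − 1 = 458 − 3 − 1 = 454.
Two-sided p ≈ 0.2327, which is ≥ 0.05, so fail to reject H₀.
The data do not give significant evidence of an association between weekly hours worked and job satisfaction score, after adjusting for the other predictors.

t = -1.195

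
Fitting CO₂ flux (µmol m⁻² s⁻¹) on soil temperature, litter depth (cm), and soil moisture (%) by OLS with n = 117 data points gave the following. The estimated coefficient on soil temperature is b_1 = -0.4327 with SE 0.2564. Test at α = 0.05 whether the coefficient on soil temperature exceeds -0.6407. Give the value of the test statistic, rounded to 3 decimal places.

t = 0.811

H₀: β₁ = -0.6407 vs H₁: β₁ > -0.6407.
t = (b_1 − β₁⁰)/SE = (-0.4327 − (-0.6407)) / 0.2564 = 0.811.
df = n − k − 1 = 117 − 3 − 1 = 113.
One-sided p ≈ 0.2095, which is ≥ 0.05, so fail to reject H₀.
The data do not give significant evidence that the true slope on soil temperature exceeds -0.6407 µmol m⁻² s⁻¹ per unit, holding the other predictors fixed.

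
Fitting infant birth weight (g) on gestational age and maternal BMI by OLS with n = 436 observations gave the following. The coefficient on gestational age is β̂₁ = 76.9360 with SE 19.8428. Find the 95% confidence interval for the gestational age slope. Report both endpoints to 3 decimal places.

(37.936, 115.936)

df = n − k − 1 = 436 − 2 − 1 = 433.
t* = t_{0.025, 433} = 1.965458.
Margin = t* × SE = 1.965458 × 19.8428 = 39.00019.
CI: 76.9360 ± 39.00019 → (37.936, 115.936).
With 95% confidence, each one-unit increase in gestational age is associated with a change of between 37.936 and 115.936 g in infant birth weight, holding the other predictors fixed.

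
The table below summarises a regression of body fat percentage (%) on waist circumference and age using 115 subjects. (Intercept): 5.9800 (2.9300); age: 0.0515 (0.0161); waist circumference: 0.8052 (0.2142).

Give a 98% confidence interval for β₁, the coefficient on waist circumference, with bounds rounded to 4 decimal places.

(0.2997, 1.3107)

Read off: b = 0.8052, SE = 0.2142 for waist circumference.
df = n − k − 1 = 115 − 2 − 1 = 112.
t* = t_{0.01, 112} = 2.360104.
Margin = t* × SE = 2.360104 × 0.2142 = 0.505534.
CI: 0.8052 ± 0.505534 → (0.2997, 1.3107).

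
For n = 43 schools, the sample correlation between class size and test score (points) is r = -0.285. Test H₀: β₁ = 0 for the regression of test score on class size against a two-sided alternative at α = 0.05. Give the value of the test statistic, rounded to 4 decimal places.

t = r·√(n − 2)/√(1 − r²) = -0.285·√41/√0.918775 = -1.9038.
df = n − 2 = 41.
Two-sided p ≈ 0.0640, which is ≥ 0.05, so fail to reject H₀.
The data do not give significant evidence of a linear association between class size and test score.

t = -1.9038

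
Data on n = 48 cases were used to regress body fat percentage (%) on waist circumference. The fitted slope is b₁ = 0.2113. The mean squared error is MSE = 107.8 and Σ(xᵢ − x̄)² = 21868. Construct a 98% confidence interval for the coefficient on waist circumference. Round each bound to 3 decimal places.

(0.042, 0.381)

SE(b₁) = √(MSE/Sₓₓ) = √(107.8/21868) = 0.0702109.
df = n − 2 = 46.
t* = t_{0.01, 46} = 2.410188.
Margin = t* × SE = 2.410188 × 0.0702109 = 0.16922.
CI: 0.2113 ± 0.16922 → (0.042, 0.381).
With 98% confidence, each one-unit increase in waist circumference is associated with a change of between 0.042 and 0.381 % in body fat percentage.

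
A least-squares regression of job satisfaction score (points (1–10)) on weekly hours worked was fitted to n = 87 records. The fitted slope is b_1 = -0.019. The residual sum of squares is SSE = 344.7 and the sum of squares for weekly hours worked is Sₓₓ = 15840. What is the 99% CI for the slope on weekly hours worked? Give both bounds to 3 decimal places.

(-0.061, 0.023)

MSE = SSE/(n − 2) = 344.7/85 = 4.05529.
SE(b_1) = √(MSE/Sₓₓ) = √(4.05529/15840) = 0.0160005.
df = n − 2 = 85.
t* = t_{0.005, 85} = 2.634914.
Margin = t* × SE = 2.634914 × 0.0160005 = 0.04216.
CI: -0.019 ± 0.04216 → (-0.061, 0.023).
With 99% confidence, each one-unit increase in weekly hours worked is associated with a change of between -0.061 and 0.023 points (1–10) in job satisfaction score.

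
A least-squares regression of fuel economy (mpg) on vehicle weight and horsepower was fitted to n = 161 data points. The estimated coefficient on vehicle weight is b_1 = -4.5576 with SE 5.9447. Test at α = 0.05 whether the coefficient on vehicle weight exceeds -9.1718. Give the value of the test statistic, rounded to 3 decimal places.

H₀: β₁ = -9.1718 vs H₁: β₁ > -9.1718.
t = (b_1 − β₁⁰)/SE = (-4.5576 − (-9.1718)) / 5.9447 = 0.776.
df = n − k − 1 = 161 − 2 − 1 = 158.
One-sided p ≈ 0.2194, which is ≥ 0.05, so fail to reject H₀.
The data do not give significant evidence that the true slope on vehicle weight exceeds -9.1718 mpg per unit, holding the other predictors fixed.

t = 0.776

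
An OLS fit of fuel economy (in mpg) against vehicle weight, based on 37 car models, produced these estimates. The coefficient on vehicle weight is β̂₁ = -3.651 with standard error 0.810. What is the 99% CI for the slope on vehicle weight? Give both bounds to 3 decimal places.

df = n − 2 = 37 − 2 = 35.
t* = t_{0.005, 35} = 2.723806.
Margin = t* × SE = 2.723806 × 0.810 = 2.20628.
CI: -3.651 ± 2.20628 → (-5.857, -1.445).
With 99% confidence, each one-unit increase in vehicle weight is associated with a change of between -5.857 and -1.445 mpg in fuel economy.

(-5.857, -1.445)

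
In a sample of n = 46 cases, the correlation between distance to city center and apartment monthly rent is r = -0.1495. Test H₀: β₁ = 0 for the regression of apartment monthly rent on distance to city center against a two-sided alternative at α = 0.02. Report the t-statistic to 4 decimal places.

t = r·√(n − 2)/√(1 − r²) = -0.1495·√44/√0.97765 = -1.0029.
df = n − 2 = 44.
Two-sided p ≈ 0.3214, which is ≥ 0.02, so fail to reject H₀.
The data do not give significant evidence of a linear association between distance to city center and apartment monthly rent.

t = -1.0029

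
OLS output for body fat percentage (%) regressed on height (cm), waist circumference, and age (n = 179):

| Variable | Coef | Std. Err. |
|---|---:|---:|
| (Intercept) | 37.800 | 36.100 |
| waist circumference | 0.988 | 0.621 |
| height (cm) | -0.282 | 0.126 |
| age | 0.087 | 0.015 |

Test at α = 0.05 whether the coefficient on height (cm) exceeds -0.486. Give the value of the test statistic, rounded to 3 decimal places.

t = 1.619

Read off: b = -0.282, SE = 0.126 for height (cm).
H₀: β₁ = -0.486 vs H₁: β₁ > -0.486.
t = (-0.282 − (-0.486)) / 0.126 = 1.619.
df = n − k − 1 = 179 − 3 − 1 = 175.
One-sided p ≈ 0.0536, which is ≥ 0.05, so fail to reject H₀.
The data do not give significant evidence that the true slope on height (cm) exceeds -0.486 % per unit, holding the other predictors fixed.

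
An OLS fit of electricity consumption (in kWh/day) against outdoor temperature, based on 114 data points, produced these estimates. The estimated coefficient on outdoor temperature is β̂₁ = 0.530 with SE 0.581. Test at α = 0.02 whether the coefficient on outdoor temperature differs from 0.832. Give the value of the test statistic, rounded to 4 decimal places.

t = -0.5198

H₀: β₁ = 0.832 vs H₁: β₁ ≠ 0.832.
t = (β̂₁ − β₁⁰)/SE = (0.530 − 0.832) / 0.581 = -0.5198.
df = n − 2 = 114 − 2 = 112.
Two-sided p ≈ 0.6042, which is ≥ 0.02, so fail to reject H₀.
The data are consistent with a true slope of 0.832 kWh/day per unit of outdoor temperature.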